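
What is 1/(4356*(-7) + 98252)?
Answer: 1/67760 ≈ 1.4758e-5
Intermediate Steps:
1/(4356*(-7) + 98252) = 1/(-30492 + 98252) = 1/67760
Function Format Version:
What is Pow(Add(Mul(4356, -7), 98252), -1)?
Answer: Rational(1, 67760) ≈ 1.4758e-5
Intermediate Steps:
Pow(Add(Mul(4356, -7), 98252), -1) = Pow(Add(-30492, 98252), -1) = Pow(67760, -1) = Rational(1, 67760)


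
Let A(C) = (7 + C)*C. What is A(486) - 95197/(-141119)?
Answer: 33811925359/141119 ≈ 2.3960e+5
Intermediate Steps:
A(C) = C*(7 + C)
A(486) - 95197/(-141119) = 486*(7 + 486) - 95197/(-141119) = 486*493 - 95197*(-1/141119) = 239598 + 95197/141119 = 33811925359/141119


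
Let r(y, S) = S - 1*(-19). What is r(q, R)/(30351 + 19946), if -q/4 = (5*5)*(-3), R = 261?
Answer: 280/50297 ≈ 0.0055669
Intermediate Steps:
q = 300 (q = -4*5*5*(-3) = -100*(-3) = -4*(-75) = 300)
r(y, S) = 19 + S (r(y, S) = S + 19 = 19 + S)
r(q, R)/(30351 + 19946) = (19 + 261)/(30351 + 19946) = 280/50297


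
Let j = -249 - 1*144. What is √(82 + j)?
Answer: I*√311 ≈ 17.635*I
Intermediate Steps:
j = -393 (j = -249 - 144 = -393)
√(82 + j) = √(82 - 393) = √(-311) = I*√311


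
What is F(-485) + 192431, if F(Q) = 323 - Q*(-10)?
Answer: 187904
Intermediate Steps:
F(Q) = 323 + 10*Q (F(Q) = 323 - (-10)*Q = 323 + 10*Q)
F(-485) + 192431 = (323 + 10*(-485)) + 192431 = (323 - 4850) + 192431 = -4527 + 192431 = 187904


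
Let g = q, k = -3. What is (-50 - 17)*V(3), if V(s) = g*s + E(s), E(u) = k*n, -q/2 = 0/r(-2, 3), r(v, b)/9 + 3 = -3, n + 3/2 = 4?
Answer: 1005/2 ≈ 502.50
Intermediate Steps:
n = 5/2 (n = -3/2 + 4 = 5/2 ≈ 2.5000)
r(v, b) = -54 (r(v, b) = -27 + 9*(-3) = -27 - 27 = -54)
q = 0 (q = -0/(-54) = -0*(-1)/54 = -2*0 = 0)
g = 0
E(u) = -15/2 (E(u) = -3*5/2 = -15/2)
V(s) = -15/2 (V(s) = 0*s - 15/2 = 0 - 15/2 = -15/2)
(-50 - 17)*V(3) = (-50 - 17)*(-15/2) = -67*(-15/2) = 1005/2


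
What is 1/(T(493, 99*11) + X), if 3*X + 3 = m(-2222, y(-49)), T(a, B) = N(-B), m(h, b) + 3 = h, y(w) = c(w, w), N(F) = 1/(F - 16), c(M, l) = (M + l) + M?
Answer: -3315/2461943 ≈ -0.0013465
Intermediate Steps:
c(M, l) = l + 2*M
N(F) = 1/(-16 + F)
y(w) = 3*w (y(w) = w + 2*w = 3*w)
m(h, b) = -3 + h
T(a, B) = 1/(-16 - B)
X = -2228/3 (X = -1 + (-3 - 2222)/3 = -1 + (1/3)*(-2225) = -1 - 2225/3 = -2228/3 ≈ -742.67)
1/(T(493, 99*11) + X) = 1/(-1/(16 + 99*11) - 2228/3) = 1/(-1/(16 + 1089) - 2228/3) = 1/(-1/1105 - 2228/3) = 1/(-2461943/3315) = -3315/2461943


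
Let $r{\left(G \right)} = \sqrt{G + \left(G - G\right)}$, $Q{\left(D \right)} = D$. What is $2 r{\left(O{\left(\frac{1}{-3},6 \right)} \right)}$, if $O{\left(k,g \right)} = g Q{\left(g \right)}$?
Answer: $12$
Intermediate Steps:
$O{\left(k,g \right)} = g^{2}$ ($O{\left(k,g \right)} = g g = g^{2}$)
$r{\left(G \right)} = \sqrt{G}$ ($r{\left(G \right)} = \sqrt{G + 0} = \sqrt{G}$)
$2 r{\left(O{\left(\frac{1}{-3},6 \right)} \right)} = 2 \sqrt{6^{2}} = 2 \sqrt{36} = 2 \cdot 6 = 12$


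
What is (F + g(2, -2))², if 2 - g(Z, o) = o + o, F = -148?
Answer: 20164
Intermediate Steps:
g(Z, o) = 2 - 2*o (g(Z, o) = 2 - (o + o) = 2 - 2*o)
(F + g(2, -2))² = (-148 + (2 - 2*(-2)))² = (-148 + (2 + 4))² = (-148 + 6)² = (-142)² = 20164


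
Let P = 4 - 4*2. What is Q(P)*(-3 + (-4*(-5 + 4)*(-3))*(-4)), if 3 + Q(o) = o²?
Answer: 585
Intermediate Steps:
P = -4 (P = 4 - 8 = -4)
Q(o) = -3 + o²
Q(P)*(-3 + (-4*(-5 + 4)*(-3))*(-4)) = (-3 + (-4)²)*(-3 + (-4*(-5 + 4)*(-3))*(-4)) = (-3 + 16)*(-3 + (-4*(-1)*(-3))*(-4)) = 13*(-3 + (4*(-3))*(-4)) = 13*(-3 - 12*(-4)) = 13*(-3 + 48) = 13*45 = 585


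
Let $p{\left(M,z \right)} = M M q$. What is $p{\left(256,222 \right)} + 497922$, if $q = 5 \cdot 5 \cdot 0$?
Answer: $497922$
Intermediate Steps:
$q = 0$ ($q = 25 \cdot 0 = 0$)
$p{\left(M,z \right)} = 0$ ($p{\left(M,z \right)} = M M 0 = M^{2} \cdot 0 = 0$)
$p{\left(256,222 \right)} + 497922 = 0 + 497922 = 497922$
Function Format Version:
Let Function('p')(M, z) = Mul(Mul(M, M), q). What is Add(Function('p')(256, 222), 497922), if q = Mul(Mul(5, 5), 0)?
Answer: 497922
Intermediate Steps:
q = 0 (q = Mul(25, 0) = 0)
Function('p')(M, z) = 0 (Function('p')(M, z) = Mul(Mul(M, M), 0) = Mul(Pow(M, 2), 0) = 0)
Add(Function('p')(256, 222), 497922) = Add(0, 497922) = 497922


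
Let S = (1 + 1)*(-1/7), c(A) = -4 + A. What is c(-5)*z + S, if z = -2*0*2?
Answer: -2/7 ≈ -0.28571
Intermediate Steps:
z = 0 (z = 0*2 = 0)
S = -2/7 (S = 2*(-1*1/7) = 2*(-1/7) = -2/7 ≈ -0.28571)
c(-5)*z + S = (-4 - 5)*0 - 2/7 = -9*0 - 2/7 = 0 - 2/7 = -2/7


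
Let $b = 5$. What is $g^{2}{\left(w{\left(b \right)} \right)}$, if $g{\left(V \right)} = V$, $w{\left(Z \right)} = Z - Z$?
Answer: $0$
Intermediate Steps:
$w{\left(Z \right)} = 0$
$g^{2}{\left(w{\left(b \right)} \right)} = 0^{2} = 0$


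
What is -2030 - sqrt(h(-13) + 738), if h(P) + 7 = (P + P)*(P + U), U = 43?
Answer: -2030 - 7*I ≈ -2030.0 - 7.0*I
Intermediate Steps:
h(P) = -7 + 2*P*(43 + P) (h(P) = -7 + (P + P)*(P + 43) = -7 + (2*P)*(43 + P) = -7 + 2*P*(43 + P))
-2030 - sqrt(h(-13) + 738) = -2030 - sqrt((-7 + 2*(-13)**2 + 86*(-13)) + 738) = -2030 - sqrt((-7 + 2*169 - 1118) + 738) = -2030 - sqrt((-7 + 338 - 1118) + 738) = -2030 - sqrt(-787 + 738) = -2030 - sqrt(-49) = -2030 - 7*I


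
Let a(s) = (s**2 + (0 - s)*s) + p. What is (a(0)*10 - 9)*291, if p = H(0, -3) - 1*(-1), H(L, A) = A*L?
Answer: 291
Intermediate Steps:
p = 1 (p = -3*0 - 1*(-1) = 0 + 1 = 1)
a(s) = 1 (a(s) = (s**2 + (0 - s)*s) + 1 = (s**2 + (-s)*s) + 1 = (s**2 - s**2) + 1 = 0 + 1 = 1)
(a(0)*10 - 9)*291 = (1*10 - 9)*291 = (10 - 9)*291 = 1*291 = 291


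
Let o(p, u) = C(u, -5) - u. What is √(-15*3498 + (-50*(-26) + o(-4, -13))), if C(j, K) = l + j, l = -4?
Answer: 3*I*√5686 ≈ 226.22*I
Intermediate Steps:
C(j, K) = -4 + j
o(p, u) = -4 (o(p, u) = (-4 + u) - u = -4)
√(-15*3498 + (-50*(-26) + o(-4, -13))) = √(-15*3498 + (-50*(-26) - 4)) = √(-52470 + (1300 - 4)) = √(-52470 + 1296) = √(-51174) = 3*I*√5686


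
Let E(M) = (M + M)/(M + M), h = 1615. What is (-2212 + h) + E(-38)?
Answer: -596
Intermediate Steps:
E(M) = 1 (E(M) = (2*M)/((2*M)) = (2*M)*(1/(2*M)) = 1)
(-2212 + h) + E(-38) = (-2212 + 1615) + 1 = -597 + 1 = -596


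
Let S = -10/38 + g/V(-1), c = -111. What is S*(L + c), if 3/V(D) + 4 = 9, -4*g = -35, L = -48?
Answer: -173045/76 ≈ -2276.9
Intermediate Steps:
g = 35/4 (g = -¼*(-35) = 35/4 ≈ 8.7500)
V(D) = ⅗ (V(D) = 3/(-4 + 9) = 3/5 = 3*(⅕) = ⅗)
S = 3265/228 (S = -10/38 + 35/(4*(⅗)) = -10*1/38 + (35/4)*(5/3) = -5/19 + 175/12 = 3265/228 ≈ 14.320)
S*(L + c) = 3265*(-48 - 111)/228 = (3265/228)*(-159) = -173045/76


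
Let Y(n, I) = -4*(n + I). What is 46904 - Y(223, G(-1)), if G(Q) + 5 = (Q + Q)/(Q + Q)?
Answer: 47780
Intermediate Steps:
G(Q) = -4 (G(Q) = -5 + (Q + Q)/(Q + Q) = -5 + (2*Q)/((2*Q)) = -5 + (2*Q)*(1/(2*Q)) = -5 + 1 = -4)
Y(n, I) = -4*I - 4*n (Y(n, I) = -4*(I + n) = -4*I - 4*n)
46904 - Y(223, G(-1)) = 46904 - (-4*(-4) - 4*223) = 46904 - (16 - 892) = 46904 - 1*(-876) = 46904 + 876 = 47780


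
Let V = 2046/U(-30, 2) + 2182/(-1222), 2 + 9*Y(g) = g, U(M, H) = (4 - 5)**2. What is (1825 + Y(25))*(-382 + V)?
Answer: 16704802624/5499 ≈ 3.0378e+6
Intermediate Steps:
U(M, H) = 1 (U(M, H) = (-1)**2 = 1)
Y(g) = -2/9 + g/9
V = 1249015/611 (V = 2046/1 + 2182/(-1222) = 2046*1 + 2182*(-1/1222) = 2046 - 1091/611 = 1249015/611 ≈ 2044.2)
(1825 + Y(25))*(-382 + V) = (1825 + (-2/9 + (1/9)*25))*(-382 + 1249015/611) = (1825 + (-2/9 + 25/9))*(1015613/611) = (1825 + 23/9)*(1015613/611) = (16448/9)*(1015613/611) = 16704802624/5499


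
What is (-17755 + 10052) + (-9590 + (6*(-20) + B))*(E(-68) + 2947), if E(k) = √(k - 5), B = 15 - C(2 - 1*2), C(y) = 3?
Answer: -28587709 - 9698*I*√73 ≈ -2.8588e+7 - 82860.0*I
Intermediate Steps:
B = 12 (B = 15 - 1*3 = 15 - 3 = 12)
E(k) = √(-5 + k)
(-17755 + 10052) + (-9590 + (6*(-20) + B))*(E(-68) + 2947) = (-17755 + 10052) + (-9590 + (6*(-20) + 12))*(√(-5 - 68) + 2947) = -7703 + (-9590 + (-120 + 12))*(√(-73) + 2947) = -7703 + (-9590 - 108)*(I*√73 + 2947) = -7703 - 9698*(2947 + I*√73) = -7703 + (-28580006 - 9698*I*√73) = -28587709 - 9698*I*√73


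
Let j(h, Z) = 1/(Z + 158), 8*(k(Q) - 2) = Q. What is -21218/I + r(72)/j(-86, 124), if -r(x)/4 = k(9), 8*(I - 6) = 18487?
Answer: -65505619/18535 ≈ -3534.2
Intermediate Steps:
I = 18535/8 (I = 6 + (⅛)*18487 = 6 + 18487/8 = 18535/8 ≈ 2316.9)
k(Q) = 2 + Q/8
j(h, Z) = 1/(158 + Z)
r(x) = -25/2 (r(x) = -4*(2 + (⅛)*9) = -4*(2 + 9/8) = -4*25/8 = -25/2)
-21218/I + r(72)/j(-86, 124) = -21218/18535/8 - 25/(2*(1/(158 + 124))) = -21218*8/18535 - 25/(2*(1/282)) = -169744/18535 - 25/(2*1/282) = -169744/18535 - 25/2*282 = -169744/18535 - 3525 = -65505619/18535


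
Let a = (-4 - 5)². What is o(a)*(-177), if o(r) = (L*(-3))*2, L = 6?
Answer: 6372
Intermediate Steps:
a = 81 (a = (-9)² = 81)
o(r) = -36 (o(r) = (6*(-3))*2 = -18*2 = -36)
o(a)*(-177) = -36*(-177) = 6372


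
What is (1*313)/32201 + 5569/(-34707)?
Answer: -168464078/1117600107 ≈ -0.15074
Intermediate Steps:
(1*313)/32201 + 5569/(-34707) = 313*(1/32201) + 5569*(-1/34707) = 313/32201 - 5569/34707 = -168464078/1117600107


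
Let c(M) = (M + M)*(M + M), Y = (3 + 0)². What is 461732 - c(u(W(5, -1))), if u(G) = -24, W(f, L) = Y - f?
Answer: 459428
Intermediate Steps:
Y = 9 (Y = 3² = 9)
W(f, L) = 9 - f
c(M) = 4*M² (c(M) = (2*M)*(2*M) = 4*M²)
461732 - c(u(W(5, -1))) = 461732 - 4*(-24)² = 461732 - 4*576 = 461732 - 1*2304 = 461732 - 2304 = 459428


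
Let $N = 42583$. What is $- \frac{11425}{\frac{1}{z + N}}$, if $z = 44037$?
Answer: $-989633500$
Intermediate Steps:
$- \frac{11425}{\frac{1}{z + N}} = - \frac{11425}{\frac{1}{44037 + 42583}} = - \frac{11425}{\frac{1}{86620}} = - 11425 \frac{1}{\frac{1}{86620}} = \left(-11425\right) 86620 = -989633500$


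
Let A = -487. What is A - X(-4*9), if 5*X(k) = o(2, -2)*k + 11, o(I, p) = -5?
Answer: -2626/5 ≈ -525.20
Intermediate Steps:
X(k) = 11/5 - k (X(k) = (-5*k + 11)/5 = (11 - 5*k)/5 = 11/5 - k)
A - X(-4*9) = -487 - (11/5 - (-4)*9) = -487 - (11/5 - 1*(-36)) = -487 - (11/5 + 36) = -487 - 1*191/5 = -487 - 191/5 = -2626/5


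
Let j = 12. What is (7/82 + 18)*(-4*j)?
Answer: -35592/41 ≈ -868.10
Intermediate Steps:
(7/82 + 18)*(-4*j) = (7/82 + 18)*(-4*12) = (7*(1/82) + 18)*(-48) = (7/82 + 18)*(-48) = (1483/82)*(-48) = -35592/41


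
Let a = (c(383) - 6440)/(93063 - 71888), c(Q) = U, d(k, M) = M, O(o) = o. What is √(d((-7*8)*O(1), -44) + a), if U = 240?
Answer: 2*I*√65653/77 ≈ 6.6553*I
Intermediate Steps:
c(Q) = 240
a = -248/847 (a = (240 - 6440)/(93063 - 71888) = -6200/21175 = -6200*1/21175 = -248/847 ≈ -0.29280)
√(d((-7*8)*O(1), -44) + a) = √(-44 - 248/847) = √(-37516/847) = 2*I*√65653/77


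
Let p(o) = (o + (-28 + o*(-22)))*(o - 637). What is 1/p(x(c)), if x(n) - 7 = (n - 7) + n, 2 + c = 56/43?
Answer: -1849/1537256 ≈ -0.0012028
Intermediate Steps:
c = -30/43 (c = -2 + 56/43 = -30/43 ≈ -0.69767)
x(n) = 2*n (x(n) = 7 + ((n - 7) + n) = 7 + ((-7 + n) + n) = 7 + (-7 + 2*n) = 2*n)
p(o) = (-637 + o)*(-28 - 21*o) (p(o) = (o + (-28 - 22*o))*(-637 + o) = (-28 - 21*o)*(-637 + o) = (-637 + o)*(-28 - 21*o))
1/p(x(c)) = 1/(17836 - 21*(2*(-30/43))² + 13349*(2*(-30/43))) = 1/(17836 - 21*(-60/43)² + 13349*(-60/43)) = 1/(17836 - 21*3600/1849 - 800940/43) = 1/(17836 - 75600/1849 - 800940/43) = 1/(-1537256/1849) = -1849/1537256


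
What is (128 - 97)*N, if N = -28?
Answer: -868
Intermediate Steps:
(128 - 97)*N = (128 - 97)*(-28) = 31*(-28) = -868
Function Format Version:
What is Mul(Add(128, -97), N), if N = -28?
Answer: -868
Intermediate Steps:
Mul(Add(128, -97), N) = Mul(Add(128, -97), -28) = Mul(31, -28) = -868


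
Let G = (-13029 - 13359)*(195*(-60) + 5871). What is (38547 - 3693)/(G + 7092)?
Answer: 5809/25637124 ≈ 0.00022659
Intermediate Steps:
G = 153815652 (G = -26388*(-11700 + 5871) = -26388*(-5829) = 153815652)
(38547 - 3693)/(G + 7092) = (38547 - 3693)/(153815652 + 7092) = 34854/153822744 = 34854*(1/153822744) = 5809/25637124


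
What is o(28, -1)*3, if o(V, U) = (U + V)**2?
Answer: 2187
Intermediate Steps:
o(28, -1)*3 = (-1 + 28)**2*3 = 27**2*3 = 729*3 = 2187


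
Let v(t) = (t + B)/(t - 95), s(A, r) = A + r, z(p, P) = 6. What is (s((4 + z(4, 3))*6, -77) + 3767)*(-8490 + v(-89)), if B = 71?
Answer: -1464508125/46 ≈ -3.1837e+7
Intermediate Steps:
v(t) = (71 + t)/(-95 + t) (v(t) = (t + 71)/(t - 95) = (71 + t)/(-95 + t))
(s((4 + z(4, 3))*6, -77) + 3767)*(-8490 + v(-89)) = (((4 + 6)*6 - 77) + 3767)*(-8490 + (71 - 89)/(-95 - 89)) = ((10*6 - 77) + 3767)*(-8490 - 18/(-184)) = ((60 - 77) + 3767)*(-8490 - 1/184*(-18)) = (-17 + 3767)*(-8490 + 9/92) = 3750*(-781071/92) = -1464508125/46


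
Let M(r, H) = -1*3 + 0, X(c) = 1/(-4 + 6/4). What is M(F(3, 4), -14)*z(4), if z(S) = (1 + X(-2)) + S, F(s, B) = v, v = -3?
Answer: -69/5 ≈ -13.800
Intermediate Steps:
X(c) = -⅖ (X(c) = 1/(-4 + 6*(¼)) = 1/(-4 + 3/2) = 1/(-5/2) = -⅖)
F(s, B) = -3
z(S) = ⅗ + S (z(S) = (1 - ⅖) + S = ⅗ + S)
M(r, H) = -3 (M(r, H) = -3 + 0 = -3)
M(F(3, 4), -14)*z(4) = -3*(⅗ + 4) = -3*23/5 = -69/5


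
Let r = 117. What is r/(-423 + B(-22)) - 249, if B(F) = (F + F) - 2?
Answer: -116898/469 ≈ -249.25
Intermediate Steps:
B(F) = -2 + 2*F (B(F) = 2*F - 2 = -2 + 2*F)
r/(-423 + B(-22)) - 249 = 117/(-423 + (-2 + 2*(-22))) - 249 = 117/(-423 + (-2 - 44)) - 249 = 117/(-423 - 46) - 249 = 117/(-469) - 249 = -1/469*117 - 249 = -117/469 - 249 = -116898/469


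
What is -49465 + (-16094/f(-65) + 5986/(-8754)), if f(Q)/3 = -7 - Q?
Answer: -6290568215/126933 ≈ -49558.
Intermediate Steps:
f(Q) = -21 - 3*Q (f(Q) = 3*(-7 - Q) = -21 - 3*Q)
-49465 + (-16094/f(-65) + 5986/(-8754)) = -49465 + (-16094/(-21 - 3*(-65)) + 5986/(-8754)) = -49465 + (-16094/(-21 + 195) + 5986*(-1/8754)) = -49465 + (-16094/174 - 2993/4377) = -49465 + (-16094*1/174 - 2993/4377) = -49465 + (-8047/87 - 2993/4377) = -49465 - 11827370/126933 = -6290568215/126933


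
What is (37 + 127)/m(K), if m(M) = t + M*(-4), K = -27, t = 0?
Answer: 41/27 ≈ 1.5185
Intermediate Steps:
m(M) = -4*M (m(M) = 0 + M*(-4) = 0 - 4*M = -4*M)
(37 + 127)/m(K) = (37 + 127)/((-4*(-27))) = 164/108 = 164*(1/108) = 41/27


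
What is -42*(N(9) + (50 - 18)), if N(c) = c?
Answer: -1722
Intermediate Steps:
-42*(N(9) + (50 - 18)) = -42*(9 + (50 - 18)) = -42*(9 + 32) = -42*41 = -1722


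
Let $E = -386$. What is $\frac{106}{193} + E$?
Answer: $- \frac{74392}{193} \approx -385.45$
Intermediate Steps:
$\frac{106}{193} + E = \frac{106}{193} - 386 = - \frac{74392}{193}$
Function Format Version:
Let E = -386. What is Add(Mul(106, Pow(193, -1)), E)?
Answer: Rational(-74392, 193) ≈ -385.45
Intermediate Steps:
Add(Mul(106, Pow(193, -1)), E) = Add(Mul(106, Pow(193, -1)), -386) = Add(Mul(106, Rational(1, 193)), -386) = Add(Rational(106, 193), -386) = Rational(-74392, 193)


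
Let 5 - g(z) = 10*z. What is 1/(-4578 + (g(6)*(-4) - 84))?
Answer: -1/4442 ≈ -0.00022512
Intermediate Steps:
g(z) = 5 - 10*z
1/(-4578 + (g(6)*(-4) - 84)) = 1/(-4578 + ((5 - 10*6)*(-4) - 84)) = 1/(-4578 + ((5 - 60)*(-4) - 84)) = 1/(-4578 + (-55*(-4) - 84)) = 1/(-4578 + (220 - 84)) = 1/(-4578 + 136) = 1/(-4442) = -1/4442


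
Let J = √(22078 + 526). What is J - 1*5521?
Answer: -5521 + 2*√5651 ≈ -5370.7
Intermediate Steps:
J = 2*√5651 (J = √22604 = 2*√5651 ≈ 150.35)
J - 1*5521 = 2*√5651 - 1*5521 = 2*√5651 - 5521 = -5521 + 2*√5651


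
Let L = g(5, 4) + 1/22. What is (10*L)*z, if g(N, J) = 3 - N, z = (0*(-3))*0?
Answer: 0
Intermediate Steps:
z = 0 (z = 0*0 = 0)
L = -43/22 (L = (3 - 1*5) + 1/22 = (3 - 5) + 1/22 = -2 + 1/22 = -43/22 ≈ -1.9545)
(10*L)*z = (10*(-43/22))*0 = -215/11*0 = 0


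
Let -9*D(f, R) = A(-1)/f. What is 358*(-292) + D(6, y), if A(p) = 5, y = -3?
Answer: -5644949/54 ≈ -1.0454e+5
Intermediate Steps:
D(f, R) = -5/(9*f)
358*(-292) + D(6, y) = 358*(-292) - 5/9/6 = -104536 - 5/9*⅙ = -104536 - 5/54 = -5644949/54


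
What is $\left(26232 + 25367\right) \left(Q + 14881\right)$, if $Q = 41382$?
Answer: $2903114537$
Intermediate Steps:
$\left(26232 + 25367\right) \left(Q + 14881\right) = \left(26232 + 25367\right) \left(41382 + 14881\right) = 51599 \cdot 56263 = 2903114537$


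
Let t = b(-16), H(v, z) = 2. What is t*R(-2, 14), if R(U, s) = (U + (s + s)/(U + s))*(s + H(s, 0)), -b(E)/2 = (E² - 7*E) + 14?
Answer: -12224/3 ≈ -4074.7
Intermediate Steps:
b(E) = -28 - 2*E² + 14*E (b(E) = -2*((E² - 7*E) + 14) = -2*(14 + E² - 7*E) = -28 - 2*E² + 14*E)
t = -764 (t = -28 - 2*(-16)² + 14*(-16) = -28 - 2*256 - 224 = -28 - 512 - 224 = -764)
R(U, s) = (2 + s)*(U + 2*s/(U + s)) (R(U, s) = (U + (s + s)/(U + s))*(s + 2) = (U + (2*s)/(U + s))*(2 + s) = (U + 2*s/(U + s))*(2 + s) = (2 + s)*(U + 2*s/(U + s)))
t*R(-2, 14) = -764*(2*(-2)² + 2*14² + 4*14 - 2*14² + 14*(-2)² + 2*(-2)*14)/(-2 + 14) = -764*(2*4 + 2*196 + 56 - 2*196 + 14*4 - 56)/12 = -191*(8 + 392 + 56 - 392 + 56 - 56)/3 = -191*64/3 = -764*16/3 = -12224/3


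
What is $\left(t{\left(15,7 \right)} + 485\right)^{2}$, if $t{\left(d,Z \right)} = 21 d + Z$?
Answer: $651249$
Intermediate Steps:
$t{\left(d,Z \right)} = Z + 21 d$
$\left(t{\left(15,7 \right)} + 485\right)^{2} = \left(\left(7 + 21 \cdot 15\right) + 485\right)^{2} = \left(\left(7 + 315\right) + 485\right)^{2} = \left(322 + 485\right)^{2} = 807^{2} = 651249$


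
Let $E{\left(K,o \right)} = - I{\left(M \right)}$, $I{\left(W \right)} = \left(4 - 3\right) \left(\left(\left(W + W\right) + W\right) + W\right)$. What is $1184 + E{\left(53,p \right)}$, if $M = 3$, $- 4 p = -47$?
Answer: $1172$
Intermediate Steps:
$p = \frac{47}{4}$ ($p = \left(- \frac{1}{4}\right) \left(-47\right) = \frac{47}{4} \approx 11.75$)
$I{\left(W \right)} = 4 W$ ($I{\left(W \right)} = 1 \left(\left(2 W + W\right) + W\right) = 1 \left(3 W + W\right) = 1 \cdot 4 W = 4 W$)
$E{\left(K,o \right)} = -12$ ($E{\left(K,o \right)} = - 4 \cdot 3 = \left(-1\right) 12 = -12$)
$1184 + E{\left(53,p \right)} = 1184 - 12 = 1172$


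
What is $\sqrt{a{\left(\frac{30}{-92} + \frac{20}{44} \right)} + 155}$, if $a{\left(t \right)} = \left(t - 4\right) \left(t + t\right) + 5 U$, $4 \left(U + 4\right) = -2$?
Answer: $\frac{5 \sqrt{336701}}{253} \approx 11.468$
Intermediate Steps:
$U = - \frac{9}{2}$ ($U = -4 + \frac{1}{4} \left(-2\right) = -4 - \frac{1}{2} = - \frac{9}{2} \approx -4.5$)
$a{\left(t \right)} = - \frac{45}{2} + 2 t \left(-4 + t\right)$ ($a{\left(t \right)} = \left(t - 4\right) \left(t + t\right) + 5 \left(- \frac{9}{2}\right) = \left(-4 + t\right) 2 t - \frac{45}{2} = 2 t \left(-4 + t\right) - \frac{45}{2} = - \frac{45}{2} + 2 t \left(-4 + t\right)$)
$\sqrt{a{\left(\frac{30}{-92} + \frac{20}{44} \right)} + 155} = \sqrt{\left(- \frac{45}{2} - 8 \left(\frac{30}{-92} + \frac{20}{44}\right) + 2 \left(\frac{30}{-92} + \frac{20}{44}\right)^{2}\right) + 155} = \sqrt{\left(- \frac{45}{2} - 8 \left(30 \left(- \frac{1}{92}\right) + 20 \cdot \frac{1}{44}\right) + 2 \left(30 \left(- \frac{1}{92}\right) + 20 \cdot \frac{1}{44}\right)^{2}\right) + 155} = \sqrt{\left(- \frac{45}{2} - 8 \left(- \frac{15}{46} + \frac{5}{11}\right) + 2 \left(- \frac{15}{46} + \frac{5}{11}\right)^{2}\right) + 155} = \sqrt{\left(- \frac{45}{2} - \frac{260}{253} + 2 \left(\frac{65}{506}\right)^{2}\right) + 155} = \sqrt{\left(- \frac{45}{2} - \frac{260}{253} + 2 \cdot \frac{4225}{256036}\right) + 155} = \sqrt{\left(- \frac{45}{2} - \frac{260}{253} + \frac{4225}{128018}\right) + 155} = \sqrt{- \frac{1503870}{64009} + 155} = \sqrt{\frac{8417525}{64009}} = \frac{5 \sqrt{336701}}{253}$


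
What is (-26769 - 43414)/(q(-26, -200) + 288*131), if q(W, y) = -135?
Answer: -70183/37593 ≈ -1.8669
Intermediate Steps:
(-26769 - 43414)/(q(-26, -200) + 288*131) = (-26769 - 43414)/(-135 + 288*131) = -70183/(-135 + 37728) = -70183/37593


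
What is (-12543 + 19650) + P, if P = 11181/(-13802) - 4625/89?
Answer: 8665253087/1228378 ≈ 7054.2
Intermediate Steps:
P = -64829359/1228378 (P = 11181*(-1/13802) - 4625*1/89 = -11181/13802 - 4625/89 = -64829359/1228378 ≈ -52.776)
(-12543 + 19650) + P = (-12543 + 19650) - 64829359/1228378 = 7107 - 64829359/1228378 = 8665253087/1228378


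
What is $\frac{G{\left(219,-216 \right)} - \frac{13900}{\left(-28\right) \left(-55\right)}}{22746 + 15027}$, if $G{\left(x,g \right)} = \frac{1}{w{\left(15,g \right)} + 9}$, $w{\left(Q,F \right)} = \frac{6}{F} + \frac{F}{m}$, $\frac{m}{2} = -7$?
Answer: $- \frac{386741}{1625863239} \approx -0.00023787$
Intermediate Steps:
$m = -14$ ($m = 2 \left(-7\right) = -14$)
$w{\left(Q,F \right)} = \frac{6}{F} - \frac{F}{14}$ ($w{\left(Q,F \right)} = \frac{6}{F} + \frac{F}{-14} = \frac{6}{F} + F \left(- \frac{1}{14}\right) = \frac{6}{F} - \frac{F}{14}$)
$G{\left(x,g \right)} = \frac{1}{9 + \frac{6}{g} - \frac{g}{14}}$ ($G{\left(x,g \right)} = \frac{1}{\left(\frac{6}{g} - \frac{g}{14}\right) + 9} = \frac{1}{9 + \frac{6}{g} - \frac{g}{14}}$)
$\frac{G{\left(219,-216 \right)} - \frac{13900}{\left(-28\right) \left(-55\right)}}{22746 + 15027} = \frac{14 \left(-216\right) \frac{1}{84 - \left(-216\right)^{2} + 126 \left(-216\right)} - \frac{13900}{\left(-28\right) \left(-55\right)}}{22746 + 15027} = \frac{14 \left(-216\right) \frac{1}{84 - 46656 - 27216} - \frac{13900}{1540}}{37773} = \left(14 \left(-216\right) \frac{1}{84 - 46656 - 27216} - \frac{695}{77}\right) \frac{1}{37773} = \left(14 \left(-216\right) \frac{1}{-73788} - \frac{695}{77}\right) \frac{1}{37773} = \left(14 \left(-216\right) \left(- \frac{1}{73788}\right) - \frac{695}{77}\right) \frac{1}{37773} = \left(\frac{252}{6149} - \frac{695}{77}\right) \frac{1}{37773} = \left(- \frac{386741}{43043}\right) \frac{1}{37773} = - \frac{386741}{1625863239}$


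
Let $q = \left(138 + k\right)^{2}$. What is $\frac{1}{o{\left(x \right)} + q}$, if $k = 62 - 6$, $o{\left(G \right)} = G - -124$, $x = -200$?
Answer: $\frac{1}{37560} \approx 2.6624 \cdot 10^{-5}$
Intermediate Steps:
$o{\left(G \right)} = 124 + G$ ($o{\left(G \right)} = G + 124 = 124 + G$)
$k = 56$ ($k = 62 - 6 = 56$)
$q = 37636$ ($q = \left(138 + 56\right)^{2} = 194^{2} = 37636$)
$\frac{1}{o{\left(x \right)} + q} = \frac{1}{\left(124 - 200\right) + 37636} = \frac{1}{-76 + 37636} = \frac{1}{37560}$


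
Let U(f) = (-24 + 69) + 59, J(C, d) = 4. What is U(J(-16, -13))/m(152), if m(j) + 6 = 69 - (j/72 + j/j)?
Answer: 936/539 ≈ 1.7365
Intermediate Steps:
U(f) = 104 (U(f) = 45 + 59 = 104)
m(j) = 62 - j/72 (m(j) = -6 + (69 - (j/72 + j/j)) = -6 + (69 - (j*(1/72) + 1)) = -6 + (69 - (j/72 + 1)) = -6 + (69 - (1 + j/72)) = -6 + (69 + (-1 - j/72)) = -6 + (68 - j/72) = 62 - j/72)
U(J(-16, -13))/m(152) = 104/(62 - 1/72*152) = 104/(62 - 19/9) = 104/(539/9) = 104*(9/539) = 936/539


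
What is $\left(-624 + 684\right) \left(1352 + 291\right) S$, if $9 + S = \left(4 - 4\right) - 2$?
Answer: $-1084380$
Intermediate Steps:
$S = -11$ ($S = -9 + \left(\left(4 - 4\right) - 2\right) = -9 + \left(0 - 2\right) = -9 - 2 = -11$)
$\left(-624 + 684\right) \left(1352 + 291\right) S = \left(-624 + 684\right) \left(1352 + 291\right) \left(-11\right) = 60 \cdot 1643 \left(-11\right) = 98580 \left(-11\right) = -1084380$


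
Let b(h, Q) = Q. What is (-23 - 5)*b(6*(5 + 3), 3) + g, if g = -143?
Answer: -227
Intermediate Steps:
(-23 - 5)*b(6*(5 + 3), 3) + g = (-23 - 5)*3 - 143 = -28*3 - 143 = -84 - 143 = -227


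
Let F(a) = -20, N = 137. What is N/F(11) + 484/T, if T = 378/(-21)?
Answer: -6073/180 ≈ -33.739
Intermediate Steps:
T = -18 (T = 378*(-1/21) = -18)
N/F(11) + 484/T = 137/(-20) + 484/(-18) = 137*(-1/20) + 484*(-1/18) = -137/20 - 242/9 = -6073/180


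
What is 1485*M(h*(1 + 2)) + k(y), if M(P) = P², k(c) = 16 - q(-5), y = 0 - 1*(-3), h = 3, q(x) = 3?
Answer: 120298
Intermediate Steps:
y = 3 (y = 0 + 3 = 3)
k(c) = 13 (k(c) = 16 - 1*3 = 16 - 3 = 13)
1485*M(h*(1 + 2)) + k(y) = 1485*(3*(1 + 2))² + 13 = 1485*(3*3)² + 13 = 1485*9² + 13 = 1485*81 + 13 = 120285 + 13 = 120298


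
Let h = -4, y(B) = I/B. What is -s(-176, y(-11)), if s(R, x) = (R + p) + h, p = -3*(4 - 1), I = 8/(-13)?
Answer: 189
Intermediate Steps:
I = -8/13 (I = 8*(-1/13) = -8/13 ≈ -0.61539)
p = -9 (p = -3*3 = -9)
y(B) = -8/(13*B)
s(R, x) = -13 + R (s(R, x) = (R - 9) - 4 = (-9 + R) - 4 = -13 + R)
-s(-176, y(-11)) = -(-13 - 176) = -1*(-189) = 189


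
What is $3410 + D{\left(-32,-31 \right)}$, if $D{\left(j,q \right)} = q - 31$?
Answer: $3348$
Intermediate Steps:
$D{\left(j,q \right)} = -31 + q$
$3410 + D{\left(-32,-31 \right)} = 3410 - 62 = 3348$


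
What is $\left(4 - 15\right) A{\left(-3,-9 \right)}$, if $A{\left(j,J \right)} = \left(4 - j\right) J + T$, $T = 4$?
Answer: $649$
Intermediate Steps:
$A{\left(j,J \right)} = 4 + J \left(4 - j\right)$ ($A{\left(j,J \right)} = \left(4 - j\right) J + 4 = J \left(4 - j\right) + 4 = 4 + J \left(4 - j\right)$)
$\left(4 - 15\right) A{\left(-3,-9 \right)} = \left(4 - 15\right) \left(4 + 4 \left(-9\right) - \left(-9\right) \left(-3\right)\right) = \left(4 - 15\right) \left(4 - 36 - 27\right) = \left(-11\right) \left(-59\right) = 649$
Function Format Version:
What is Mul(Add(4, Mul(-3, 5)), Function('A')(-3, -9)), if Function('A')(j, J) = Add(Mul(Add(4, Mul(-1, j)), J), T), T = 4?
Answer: 649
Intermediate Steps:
Function('A')(j, J) = Add(4, Mul(J, Add(4, Mul(-1, j)))) (Function('A')(j, J) = Add(Mul(Add(4, Mul(-1, j)), J), 4) = Add(Mul(J, Add(4, Mul(-1, j))), 4) = Add(4, Mul(J, Add(4, Mul(-1, j)))))
Mul(Add(4, Mul(-3, 5)), Function('A')(-3, -9)) = Mul(Add(4, Mul(-3, 5)), Add(4, Mul(4, -9), Mul(-1, -9, -3))) = Mul(Add(4, -15), Add(4, -36, -27)) = Mul(-11, -59) = 649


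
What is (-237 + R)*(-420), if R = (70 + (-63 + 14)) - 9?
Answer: 94500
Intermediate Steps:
R = 12 (R = (70 - 49) - 9 = 21 - 9 = 12)
(-237 + R)*(-420) = (-237 + 12)*(-420) = -225*(-420) = 94500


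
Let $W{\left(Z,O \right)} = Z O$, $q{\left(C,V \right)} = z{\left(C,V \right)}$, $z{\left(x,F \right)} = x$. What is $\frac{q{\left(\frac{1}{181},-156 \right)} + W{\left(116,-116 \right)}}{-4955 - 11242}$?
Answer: $\frac{811845}{977219} \approx 0.83077$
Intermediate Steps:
$q{\left(C,V \right)} = C$
$W{\left(Z,O \right)} = O Z$
$\frac{q{\left(\frac{1}{181},-156 \right)} + W{\left(116,-116 \right)}}{-4955 - 11242} = \frac{\frac{1}{181} - 13456}{-4955 - 11242} = \frac{\frac{1}{181} - 13456}{-16197} = \left(- \frac{2435535}{181}\right) \left(- \frac{1}{16197}\right) = \frac{811845}{977219}$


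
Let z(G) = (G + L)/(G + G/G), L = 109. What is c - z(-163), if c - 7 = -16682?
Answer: -50026/3 ≈ -16675.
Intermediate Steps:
z(G) = (109 + G)/(1 + G) (z(G) = (G + 109)/(G + G/G) = (109 + G)/(G + 1) = (109 + G)/(1 + G))
c = -16675 (c = 7 - 16682 = -16675)
c - z(-163) = -16675 - (109 - 163)/(1 - 163) = -16675 - (-54)/(-162) = -16675 - (-1)*(-54)/162 = -16675 - 1*⅓ = -16675 - ⅓ = -50026/3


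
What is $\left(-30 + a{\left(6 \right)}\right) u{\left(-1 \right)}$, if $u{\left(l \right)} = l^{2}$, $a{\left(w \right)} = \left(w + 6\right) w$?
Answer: $42$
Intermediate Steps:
$a{\left(w \right)} = w \left(6 + w\right)$ ($a{\left(w \right)} = \left(6 + w\right) w = w \left(6 + w\right)$)
$\left(-30 + a{\left(6 \right)}\right) u{\left(-1 \right)} = \left(-30 + 6 \left(6 + 6\right)\right) \left(-1\right)^{2} = \left(-30 + 6 \cdot 12\right) 1 = \left(-30 + 72\right) 1 = 42 \cdot 1 = 42$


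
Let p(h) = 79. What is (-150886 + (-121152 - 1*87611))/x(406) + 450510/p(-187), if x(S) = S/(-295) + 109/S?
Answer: 1154237271660/3493933 ≈ 3.3035e+5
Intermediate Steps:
x(S) = 109/S - S/295 (x(S) = S*(-1/295) + 109/S = -S/295 + 109/S = 109/S - S/295)
(-150886 + (-121152 - 1*87611))/x(406) + 450510/p(-187) = (-150886 + (-121152 - 1*87611))/(109/406 - 1/295*406) + 450510/79 = (-150886 + (-121152 - 87611))/(109*(1/406) - 406/295) + 450510*(1/79) = (-150886 - 208763)/(109/406 - 406/295) + 450510/79 = -359649/(-132681/119770) + 450510/79 = -359649*(-119770/132681) + 450510/79 = 14358386910/44227 + 450510/79 = 1154237271660/3493933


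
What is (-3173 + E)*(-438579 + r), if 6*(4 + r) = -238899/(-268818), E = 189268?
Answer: -43880815812194725/537636 ≈ -8.1618e+10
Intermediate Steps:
r = -2070911/537636 (r = -4 + (-238899/(-268818))/6 = -4 + (-238899*(-1/268818))/6 = -4 + (⅙)*(79633/89606) = -4 + 79633/537636 = -2070911/537636 ≈ -3.8519)
(-3173 + E)*(-438579 + r) = (-3173 + 189268)*(-438579 - 2070911/537636) = 186095*(-235797930155/537636) = -43880815812194725/537636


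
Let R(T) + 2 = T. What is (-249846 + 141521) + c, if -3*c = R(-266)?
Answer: -324707/3 ≈ -1.0824e+5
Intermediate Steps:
R(T) = -2 + T
c = 268/3 (c = -(-2 - 266)/3 = -⅓*(-268) = 268/3 ≈ 89.333)
(-249846 + 141521) + c = (-249846 + 141521) + 268/3 = -108325 + 268/3 = -324707/3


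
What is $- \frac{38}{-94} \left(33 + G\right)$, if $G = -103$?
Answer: $- \frac{1330}{47} \approx -28.298$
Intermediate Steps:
$- \frac{38}{-94} \left(33 + G\right) = - \frac{38}{-94} \left(33 - 103\right) = \left(-38\right) \left(- \frac{1}{94}\right) \left(-70\right) = \frac{19}{47} \left(-70\right) = - \frac{1330}{47}$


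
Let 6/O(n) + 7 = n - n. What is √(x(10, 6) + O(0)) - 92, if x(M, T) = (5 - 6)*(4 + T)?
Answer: -92 + 2*I*√133/7 ≈ -92.0 + 3.295*I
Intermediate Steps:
O(n) = -6/7 (O(n) = 6/(-7 + (n - n)) = 6/(-7 + 0) = 6/(-7) = 6*(-⅐) = -6/7)
x(M, T) = -4 - T (x(M, T) = -(4 + T) = -4 - T)
√(x(10, 6) + O(0)) - 92 = √((-4 - 1*6) - 6/7) - 92 = √((-4 - 6) - 6/7) - 92 = √(-10 - 6/7) - 92 = √(-76/7) - 92 = 2*I*√133/7 - 92 = -92 + 2*I*√133/7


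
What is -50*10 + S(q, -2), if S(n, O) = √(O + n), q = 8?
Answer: -500 + √6 ≈ -497.55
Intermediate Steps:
-50*10 + S(q, -2) = -50*10 + √(-2 + 8) = -500 + √6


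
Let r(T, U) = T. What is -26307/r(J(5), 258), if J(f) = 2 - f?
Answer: 8769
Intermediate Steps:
-26307/r(J(5), 258) = -26307/(2 - 1*5) = -26307/(2 - 5) = -26307/(-3) = -26307*(-⅓) = 8769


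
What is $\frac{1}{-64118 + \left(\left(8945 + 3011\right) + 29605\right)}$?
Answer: $- \frac{1}{22557} \approx -4.4332 \cdot 10^{-5}$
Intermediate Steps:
$\frac{1}{-64118 + \left(\left(8945 + 3011\right) + 29605\right)} = \frac{1}{-64118 + \left(11956 + 29605\right)} = \frac{1}{-64118 + 41561} = \frac{1}{-22557} = - \frac{1}{22557}$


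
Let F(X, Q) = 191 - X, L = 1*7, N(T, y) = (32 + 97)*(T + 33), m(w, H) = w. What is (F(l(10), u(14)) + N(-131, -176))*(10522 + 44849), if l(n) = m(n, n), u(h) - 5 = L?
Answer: -689978031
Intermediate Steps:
N(T, y) = 4257 + 129*T (N(T, y) = 129*(33 + T) = 4257 + 129*T)
L = 7
u(h) = 12 (u(h) = 5 + 7 = 12)
l(n) = n
(F(l(10), u(14)) + N(-131, -176))*(10522 + 44849) = ((191 - 1*10) + (4257 + 129*(-131)))*(10522 + 44849) = ((191 - 10) + (4257 - 16899))*55371 = (181 - 12642)*55371 = -12461*55371 = -689978031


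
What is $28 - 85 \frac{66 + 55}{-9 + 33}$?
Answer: $- \frac{9613}{24} \approx -400.54$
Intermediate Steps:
$28 - 85 \frac{66 + 55}{-9 + 33} = 28 - 85 \cdot \frac{121}{24} = 28 - 85 \cdot 121 \cdot \frac{1}{24} = 28 - \frac{10285}{24} = - \frac{9613}{24}$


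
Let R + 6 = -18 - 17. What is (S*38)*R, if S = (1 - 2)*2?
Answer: 3116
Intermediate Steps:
R = -41 (R = -6 + (-18 - 17) = -6 - 35 = -41)
S = -2 (S = -1*2 = -2)
(S*38)*R = -2*38*(-41) = -76*(-41) = 3116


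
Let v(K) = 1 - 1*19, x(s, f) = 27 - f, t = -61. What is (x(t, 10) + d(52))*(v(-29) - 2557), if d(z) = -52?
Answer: 90125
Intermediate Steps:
v(K) = -18 (v(K) = 1 - 19 = -18)
(x(t, 10) + d(52))*(v(-29) - 2557) = ((27 - 1*10) - 52)*(-18 - 2557) = ((27 - 10) - 52)*(-2575) = (17 - 52)*(-2575) = -35*(-2575) = 90125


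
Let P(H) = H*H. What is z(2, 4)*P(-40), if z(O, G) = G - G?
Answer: 0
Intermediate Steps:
P(H) = H²
z(O, G) = 0
z(2, 4)*P(-40) = 0*(-40)² = 0*1600 = 0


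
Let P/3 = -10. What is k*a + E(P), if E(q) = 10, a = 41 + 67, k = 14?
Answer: 1522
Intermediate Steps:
P = -30 (P = 3*(-10) = -30)
a = 108
k*a + E(P) = 14*108 + 10 = 1512 + 10 = 1522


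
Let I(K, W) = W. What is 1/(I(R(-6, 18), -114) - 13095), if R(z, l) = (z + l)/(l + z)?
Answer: -1/13209 ≈ -7.5706e-5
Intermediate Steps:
R(z, l) = 1 (R(z, l) = (l + z)/(l + z) = 1)
1/(I(R(-6, 18), -114) - 13095) = 1/(-114 - 13095) = 1/(-13209) = -1/13209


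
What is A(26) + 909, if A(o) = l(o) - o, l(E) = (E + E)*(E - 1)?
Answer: 2183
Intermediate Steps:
l(E) = 2*E*(-1 + E) (l(E) = (2*E)*(-1 + E) = 2*E*(-1 + E))
A(o) = -o + 2*o*(-1 + o) (A(o) = 2*o*(-1 + o) - o = -o + 2*o*(-1 + o))
A(26) + 909 = 26*(-3 + 2*26) + 909 = 26*(-3 + 52) + 909 = 26*49 + 909 = 1274 + 909 = 2183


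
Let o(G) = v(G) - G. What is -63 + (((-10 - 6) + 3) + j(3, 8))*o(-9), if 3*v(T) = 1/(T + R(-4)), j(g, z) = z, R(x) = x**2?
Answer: -2273/21 ≈ -108.24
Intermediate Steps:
v(T) = 1/(3*(16 + T)) (v(T) = 1/(3*(T + (-4)**2)) = 1/(3*(T + 16)) = 1/(3*(16 + T)))
o(G) = -G + 1/(3*(16 + G)) (o(G) = 1/(3*(16 + G)) - G = -G + 1/(3*(16 + G)))
-63 + (((-10 - 6) + 3) + j(3, 8))*o(-9) = -63 + (((-10 - 6) + 3) + 8)*((1/3 - 1*(-9)*(16 - 9))/(16 - 9)) = -63 + ((-16 + 3) + 8)*((1/3 - 1*(-9)*7)/7) = -63 + (-13 + 8)*((1/3 + 63)/7) = -63 - 5*190/(7*3) = -63 - 5*190/21 = -63 - 950/21 = -2273/21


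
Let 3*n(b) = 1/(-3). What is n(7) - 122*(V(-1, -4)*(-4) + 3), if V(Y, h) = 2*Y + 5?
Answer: 9881/9 ≈ 1097.9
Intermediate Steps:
V(Y, h) = 5 + 2*Y
n(b) = -⅑ (n(b) = (⅓)/(-3) = (⅓)*(-⅓) = -⅑)
n(7) - 122*(V(-1, -4)*(-4) + 3) = -⅑ - 122*((5 + 2*(-1))*(-4) + 3) = -⅑ - 122*((5 - 2)*(-4) + 3) = -⅑ - 122*(3*(-4) + 3) = -⅑ - 122*(-12 + 3) = -⅑ - 122*(-9) = -⅑ + 1098 = 9881/9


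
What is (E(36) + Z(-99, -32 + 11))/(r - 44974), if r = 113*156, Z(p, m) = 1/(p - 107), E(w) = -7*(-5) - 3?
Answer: -6591/5633276 ≈ -0.0011700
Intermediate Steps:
E(w) = 32 (E(w) = 35 - 3 = 32)
Z(p, m) = 1/(-107 + p)
r = 17628
(E(36) + Z(-99, -32 + 11))/(r - 44974) = (32 + 1/(-107 - 99))/(17628 - 44974) = (32 + 1/(-206))/(-27346) = (32 - 1/206)*(-1/27346) = (6591/206)*(-1/27346) = -6591/5633276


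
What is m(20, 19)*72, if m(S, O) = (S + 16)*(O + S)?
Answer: 101088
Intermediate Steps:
m(S, O) = (16 + S)*(O + S)
m(20, 19)*72 = (20**2 + 16*19 + 16*20 + 19*20)*72 = (400 + 304 + 320 + 380)*72 = 1404*72 = 101088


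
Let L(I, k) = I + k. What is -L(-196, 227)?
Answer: -31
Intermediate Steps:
-L(-196, 227) = -(-196 + 227) = -1*31 = -31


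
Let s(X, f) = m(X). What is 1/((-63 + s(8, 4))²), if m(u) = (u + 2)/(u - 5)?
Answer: 9/32041 ≈ 0.00028089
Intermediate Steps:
m(u) = (2 + u)/(-5 + u)
s(X, f) = (2 + X)/(-5 + X)
1/((-63 + s(8, 4))²) = 1/((-63 + (2 + 8)/(-5 + 8))²) = 1/((-63 + 10/3)²) = 1/((-179/3)²) = 1/(32041/9) = 9/32041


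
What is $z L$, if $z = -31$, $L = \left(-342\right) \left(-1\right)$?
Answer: $-10602$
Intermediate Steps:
$L = 342$
$z L = \left(-31\right) 342 = -10602$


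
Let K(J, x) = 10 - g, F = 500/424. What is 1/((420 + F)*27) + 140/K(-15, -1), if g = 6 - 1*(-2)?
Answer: 84379156/1205415 ≈ 70.000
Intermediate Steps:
F = 125/106 (F = 500*(1/424) = 125/106 ≈ 1.1792)
g = 8 (g = 6 + 2 = 8)
K(J, x) = 2 (K(J, x) = 10 - 1*8 = 10 - 8 = 2)
1/((420 + F)*27) + 140/K(-15, -1) = 1/((420 + 125/106)*27) + 140/2 = (1/27)/(44645/106) + 140*(½) = (106/44645)*(1/27) + 70 = 106/1205415 + 70 = 84379156/1205415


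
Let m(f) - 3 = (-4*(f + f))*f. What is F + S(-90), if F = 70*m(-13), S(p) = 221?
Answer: -94209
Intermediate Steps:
m(f) = 3 - 8*f² (m(f) = 3 + (-4*(f + f))*f = 3 + (-8*f)*f = 3 - 8*f²)
F = -94430 (F = 70*(3 - 8*(-13)²) = 70*(3 - 8*169) = 70*(3 - 1352) = 70*(-1349) = -94430)
F + S(-90) = -94430 + 221 = -94209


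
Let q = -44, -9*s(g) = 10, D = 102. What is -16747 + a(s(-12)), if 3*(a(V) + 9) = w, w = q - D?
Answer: -50414/3 ≈ -16805.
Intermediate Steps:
s(g) = -10/9 (s(g) = -1/9*10 = -10/9)
w = -146 (w = -44 - 1*102 = -44 - 102 = -146)
a(V) = -173/3 (a(V) = -9 + (1/3)*(-146) = -9 - 146/3 = -173/3)
-16747 + a(s(-12)) = -16747 - 173/3 = -50414/3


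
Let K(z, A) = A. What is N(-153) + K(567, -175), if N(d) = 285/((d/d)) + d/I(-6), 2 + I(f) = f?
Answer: 1033/8 ≈ 129.13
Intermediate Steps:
I(f) = -2 + f
N(d) = 285 - d/8 (N(d) = 285/((d/d)) + d/(-2 - 6) = 285/1 + d/(-8) = 285*1 + d*(-1/8) = 285 - d/8)
N(-153) + K(567, -175) = (285 - 1/8*(-153)) - 175 = (285 + 153/8) - 175 = 2433/8 - 175 = 1033/8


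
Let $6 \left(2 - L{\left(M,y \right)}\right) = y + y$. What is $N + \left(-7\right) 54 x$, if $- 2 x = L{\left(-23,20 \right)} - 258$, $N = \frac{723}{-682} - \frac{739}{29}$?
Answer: $- \frac{982383997}{19778} \approx -49671.0$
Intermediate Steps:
$L{\left(M,y \right)} = 2 - \frac{y}{3}$ ($L{\left(M,y \right)} = 2 - \frac{y + y}{6} = 2 - \frac{2 y}{6} = 2 - \frac{y}{3}$)
$N = - \frac{524965}{19778}$ ($N = 723 \left(- \frac{1}{682}\right) - \frac{739}{29} = - \frac{723}{682} - \frac{739}{29} = - \frac{524965}{19778} \approx -26.543$)
$x = \frac{394}{3}$ ($x = - \frac{\left(2 - \frac{20}{3}\right) - 258}{2} = - \frac{- \frac{14}{3} - 258}{2} = \left(- \frac{1}{2}\right) \left(- \frac{788}{3}\right) = \frac{394}{3} \approx 131.33$)
$N + \left(-7\right) 54 x = - \frac{524965}{19778} + \left(-7\right) 54 \cdot \frac{394}{3} = - \frac{524965}{19778} - 49644 = - \frac{982383997}{19778}$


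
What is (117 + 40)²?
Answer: 24649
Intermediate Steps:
(117 + 40)² = 157² = 24649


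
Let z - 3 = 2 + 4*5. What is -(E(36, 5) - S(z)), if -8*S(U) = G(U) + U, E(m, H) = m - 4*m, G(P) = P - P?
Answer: 839/8 ≈ 104.88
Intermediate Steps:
G(P) = 0
z = 25 (z = 3 + (2 + 4*5) = 3 + (2 + 20) = 3 + 22 = 25)
E(m, H) = -3*m
S(U) = -U/8 (S(U) = -(0 + U)/8 = -U/8)
-(E(36, 5) - S(z)) = -(-3*36 - (-1)*25/8) = -(-108 - 1*(-25/8)) = -(-108 + 25/8) = -1*(-839/8) = 839/8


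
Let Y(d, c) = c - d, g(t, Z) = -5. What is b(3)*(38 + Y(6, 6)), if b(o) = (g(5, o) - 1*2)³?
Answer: -13034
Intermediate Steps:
b(o) = -343 (b(o) = (-5 - 1*2)³ = (-5 - 2)³ = (-7)³ = -343)
b(3)*(38 + Y(6, 6)) = -343*(38 + (6 - 1*6)) = -343*(38 + (6 - 6)) = -343*(38 + 0) = -343*38 = -13034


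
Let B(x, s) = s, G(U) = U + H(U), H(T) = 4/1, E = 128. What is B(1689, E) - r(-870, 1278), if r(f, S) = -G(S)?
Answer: 1410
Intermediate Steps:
H(T) = 4 (H(T) = 4*1 = 4)
G(U) = 4 + U (G(U) = U + 4 = 4 + U)
r(f, S) = -4 - S (r(f, S) = -(4 + S) = -4 - S)
B(1689, E) - r(-870, 1278) = 128 - (-4 - 1*1278) = 128 - (-4 - 1278) = 128 - 1*(-1282) = 128 + 1282 = 1410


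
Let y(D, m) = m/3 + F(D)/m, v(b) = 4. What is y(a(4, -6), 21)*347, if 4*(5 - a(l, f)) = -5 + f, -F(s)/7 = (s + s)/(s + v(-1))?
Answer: 320975/141 ≈ 2276.4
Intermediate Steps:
F(s) = -14*s/(4 + s) (F(s) = -7*(s + s)/(s + 4) = -7*2*s/(4 + s) = -14*s/(4 + s))
a(l, f) = 25/4 - f/4 (a(l, f) = 5 - (-5 + f)/4 = 5 + (5/4 - f/4) = 25/4 - f/4)
y(D, m) = m/3 - 14*D/(m*(4 + D)) (y(D, m) = m/3 + (-14*D/(4 + D))/m = m*(1/3) - 14*D/(m*(4 + D)) = m/3 - 14*D/(m*(4 + D)))
y(a(4, -6), 21)*347 = ((1/3)*(-42*(25/4 - 1/4*(-6)) + 21**2*(4 + (25/4 - 1/4*(-6))))/(21*(4 + (25/4 - 1/4*(-6)))))*347 = ((1/3)*(1/21)*(-42*(25/4 + 3/2) + 441*(4 + (25/4 + 3/2)))/(4 + (25/4 + 3/2)))*347 = ((1/3)*(1/21)*(-42*31/4 + 441*(4 + 31/4))/(4 + 31/4))*347 = ((1/3)*(1/21)*(-651/2 + 441*(47/4))/(47/4))*347 = ((1/3)*(1/21)*(4/47)*(-651/2 + 20727/4))*347 = ((1/3)*(1/21)*(4/47)*(19425/4))*347 = (925/141)*347 = 320975/141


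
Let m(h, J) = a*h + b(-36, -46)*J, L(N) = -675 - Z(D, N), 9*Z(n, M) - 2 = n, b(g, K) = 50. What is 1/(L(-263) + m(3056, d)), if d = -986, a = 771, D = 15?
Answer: 9/20755792 ≈ 4.3361e-7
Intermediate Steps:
Z(n, M) = 2/9 + n/9
L(N) = -6092/9 (L(N) = -675 - (2/9 + (⅑)*15) = -675 - (2/9 + 5/3) = -675 - 1*17/9 = -675 - 17/9 = -6092/9)
m(h, J) = 50*J + 771*h (m(h, J) = 771*h + 50*J = 50*J + 771*h)
1/(L(-263) + m(3056, d)) = 1/(-6092/9 + (50*(-986) + 771*3056)) = 1/(-6092/9 + (-49300 + 2356176)) = 1/(-6092/9 + 2306876) = 1/(20755792/9) = 9/20755792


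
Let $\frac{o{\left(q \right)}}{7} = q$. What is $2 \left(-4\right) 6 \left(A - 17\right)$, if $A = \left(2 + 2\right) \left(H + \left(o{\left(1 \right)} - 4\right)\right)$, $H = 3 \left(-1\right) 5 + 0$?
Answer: $3120$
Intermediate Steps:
$o{\left(q \right)} = 7 q$
$H = -15$ ($H = \left(-3\right) 5 + 0 = -15 + 0 = -15$)
$A = -48$ ($A = \left(2 + 2\right) \left(-15 + \left(7 \cdot 1 - 4\right)\right) = 4 \left(-15 + \left(7 - 4\right)\right) = 4 \left(-15 + 3\right) = 4 \left(-12\right) = -48$)
$2 \left(-4\right) 6 \left(A - 17\right) = 2 \left(-4\right) 6 \left(-48 - 17\right) = \left(-8\right) 6 \left(-65\right) = \left(-48\right) \left(-65\right) = 3120$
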